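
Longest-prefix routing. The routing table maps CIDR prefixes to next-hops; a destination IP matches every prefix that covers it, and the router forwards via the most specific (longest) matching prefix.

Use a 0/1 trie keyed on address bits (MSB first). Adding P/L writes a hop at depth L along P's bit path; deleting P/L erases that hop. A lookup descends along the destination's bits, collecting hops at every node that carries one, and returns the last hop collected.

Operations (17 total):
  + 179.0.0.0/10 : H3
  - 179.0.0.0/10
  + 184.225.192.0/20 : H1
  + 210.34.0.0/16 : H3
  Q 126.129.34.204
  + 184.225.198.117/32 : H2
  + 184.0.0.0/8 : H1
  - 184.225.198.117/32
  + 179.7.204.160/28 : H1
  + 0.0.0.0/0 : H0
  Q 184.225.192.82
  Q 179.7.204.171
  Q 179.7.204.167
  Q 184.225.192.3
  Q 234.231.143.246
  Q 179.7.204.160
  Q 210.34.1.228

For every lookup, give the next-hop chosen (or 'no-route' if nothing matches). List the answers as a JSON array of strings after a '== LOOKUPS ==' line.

Process each operation:
  add 179.0.0.0/10 -> H3 at depth 10
  del 179.0.0.0/10 (clear depth 10)
  add 184.225.192.0/20 -> H1 at depth 20
  add 210.34.0.0/16 -> H3 at depth 16
  ? 126.129.34.204  path d0:-  best=no-route
  add 184.225.198.117/32 -> H2 at depth 32
  add 184.0.0.0/8 -> H1 at depth 8
  del 184.225.198.117/32 (clear depth 32)
  add 179.7.204.160/28 -> H1 at depth 28
  add 0.0.0.0/0 -> H0 at depth 0
  ? 184.225.192.82  path d0:H0→d1:-→d2:-→d3:-→d4:-→d5:-→d6:-→d7:-→d8:H1→d9:-→d10:-→d11:-→d12:-→d13:-→d14:-→d15:-→d16:-→d17:-→d18:-→d19:-→d20:H1→d21:-  best=H1
  ? 179.7.204.171  path d0:H0→d1:-→d2:-→d3:-→d4:-→d5:-→d6:-→d7:-→d8:-→d9:-→d10:-→d11:-→d12:-→d13:-→d14:-→d15:-→d16:-→d17:-→d18:-→d19:-→d20:-→d21:-→d22:-→d23:-→d24:-→d25:-→d26:-→d27:-→d28:H1  best=H1
  ? 179.7.204.167  path d0:H0→d1:-→d2:-→d3:-→d4:-→d5:-→d6:-→d7:-→d8:-→d9:-→d10:-→d11:-→d12:-→d13:-→d14:-→d15:-→d16:-→d17:-→d18:-→d19:-→d20:-→d21:-→d22:-→d23:-→d24:-→d25:-→d26:-→d27:-→d28:H1  best=H1
  ? 184.225.192.3  path d0:H0→d1:-→d2:-→d3:-→d4:-→d5:-→d6:-→d7:-→d8:H1→d9:-→d10:-→d11:-→d12:-→d13:-→d14:-→d15:-→d16:-→d17:-→d18:-→d19:-→d20:H1→d21:-  best=H1
  ? 234.231.143.246  path d0:H0→d1:-→d2:-  best=H0
  ? 179.7.204.160  path d0:H0→d1:-→d2:-→d3:-→d4:-→d5:-→d6:-→d7:-→d8:-→d9:-→d10:-→d11:-→d12:-→d13:-→d14:-→d15:-→d16:-→d17:-→d18:-→d19:-→d20:-→d21:-→d22:-→d23:-→d24:-→d25:-→d26:-→d27:-→d28:H1  best=H1
  ? 210.34.1.228  path d0:H0→d1:-→d2:-→d3:-→d4:-→d5:-→d6:-→d7:-→d8:-→d9:-→d10:-→d11:-→d12:-→d13:-→d14:-→d15:-→d16:H3  best=H3

== LOOKUPS ==
["no-route","H1","H1","H1","H1","H0","H1","H3"]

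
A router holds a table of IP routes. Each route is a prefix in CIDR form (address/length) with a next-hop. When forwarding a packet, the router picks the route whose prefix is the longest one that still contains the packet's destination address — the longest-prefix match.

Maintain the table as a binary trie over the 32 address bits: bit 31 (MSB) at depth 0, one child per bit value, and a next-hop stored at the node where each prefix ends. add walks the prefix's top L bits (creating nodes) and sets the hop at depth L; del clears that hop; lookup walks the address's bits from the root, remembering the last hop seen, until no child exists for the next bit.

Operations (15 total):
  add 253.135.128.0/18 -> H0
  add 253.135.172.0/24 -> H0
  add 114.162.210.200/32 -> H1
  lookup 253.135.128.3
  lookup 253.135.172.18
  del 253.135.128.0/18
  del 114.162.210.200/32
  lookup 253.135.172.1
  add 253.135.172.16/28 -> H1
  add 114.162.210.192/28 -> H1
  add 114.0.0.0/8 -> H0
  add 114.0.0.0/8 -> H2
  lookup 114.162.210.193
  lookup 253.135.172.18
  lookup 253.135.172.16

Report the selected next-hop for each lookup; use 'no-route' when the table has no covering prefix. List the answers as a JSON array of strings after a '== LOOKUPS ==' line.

Trace:
  + 253.135.128.0/18 (H0) depth=18
  + 253.135.172.0/24 (H0) depth=24
  + 114.162.210.200/32 (H1) depth=32
  ? 253.135.128.3  path d0:-→d1:-→d2:-→d3:-→d4:-→d5:-→d6:-→d7:-→d8:-→d9:-→d10:-→d11:-→d12:-→d13:-→d14:-→d15:-→d16:-→d17:-→d18:H0  best=H0
  ? 253.135.172.18  path d0:-→d1:-→d2:-→d3:-→d4:-→d5:-→d6:-→d7:-→d8:-→d9:-→d10:-→d11:-→d12:-→d13:-→d14:-→d15:-→d16:-→d17:-→d18:H0→d19:-→d20:-→d21:-→d22:-→d23:-→d24:H0  best=H0
  - 253.135.128.0/18 clear@18
  - 114.162.210.200/32 clear@32
  ? 253.135.172.1  path d0:-→d1:-→d2:-→d3:-→d4:-→d5:-→d6:-→d7:-→d8:-→d9:-→d10:-→d11:-→d12:-→d13:-→d14:-→d15:-→d16:-→d17:-→d18:-→d19:-→d20:-→d21:-→d22:-→d23:-→d24:H0  best=H0
  + 253.135.172.16/28 (H1) depth=28
  + 114.162.210.192/28 (H1) depth=28
  + 114.0.0.0/8 (H0) depth=8
  + 114.0.0.0/8 (H2) depth=8
  ? 114.162.210.193  path d0:-→d1:-→d2:-→d3:-→d4:-→d5:-→d6:-→d7:-→d8:H2→d9:-→d10:-→d11:-→d12:-→d13:-→d14:-→d15:-→d16:-→d17:-→d18:-→d19:-→d20:-→d21:-→d22:-→d23:-→d24:-→d25:-→d26:-→d27:-→d28:H1  best=H1
  ? 253.135.172.18  path d0:-→d1:-→d2:-→d3:-→d4:-→d5:-→d6:-→d7:-→d8:-→d9:-→d10:-→d11:-→d12:-→d13:-→d14:-→d15:-→d16:-→d17:-→d18:-→d19:-→d20:-→d21:-→d22:-→d23:-→d24:H0→d25:-→d26:-→d27:-→d28:H1  best=H1
  ? 253.135.172.16  path d0:-→d1:-→d2:-→d3:-→d4:-→d5:-→d6:-→d7:-→d8:-→d9:-→d10:-→d11:-→d12:-→d13:-→d14:-→d15:-→d16:-→d17:-→d18:-→d19:-→d20:-→d21:-→d22:-→d23:-→d24:H0→d25:-→d26:-→d27:-→d28:H1  best=H1

== LOOKUPS ==
["H0","H0","H0","H1","H1","H1"]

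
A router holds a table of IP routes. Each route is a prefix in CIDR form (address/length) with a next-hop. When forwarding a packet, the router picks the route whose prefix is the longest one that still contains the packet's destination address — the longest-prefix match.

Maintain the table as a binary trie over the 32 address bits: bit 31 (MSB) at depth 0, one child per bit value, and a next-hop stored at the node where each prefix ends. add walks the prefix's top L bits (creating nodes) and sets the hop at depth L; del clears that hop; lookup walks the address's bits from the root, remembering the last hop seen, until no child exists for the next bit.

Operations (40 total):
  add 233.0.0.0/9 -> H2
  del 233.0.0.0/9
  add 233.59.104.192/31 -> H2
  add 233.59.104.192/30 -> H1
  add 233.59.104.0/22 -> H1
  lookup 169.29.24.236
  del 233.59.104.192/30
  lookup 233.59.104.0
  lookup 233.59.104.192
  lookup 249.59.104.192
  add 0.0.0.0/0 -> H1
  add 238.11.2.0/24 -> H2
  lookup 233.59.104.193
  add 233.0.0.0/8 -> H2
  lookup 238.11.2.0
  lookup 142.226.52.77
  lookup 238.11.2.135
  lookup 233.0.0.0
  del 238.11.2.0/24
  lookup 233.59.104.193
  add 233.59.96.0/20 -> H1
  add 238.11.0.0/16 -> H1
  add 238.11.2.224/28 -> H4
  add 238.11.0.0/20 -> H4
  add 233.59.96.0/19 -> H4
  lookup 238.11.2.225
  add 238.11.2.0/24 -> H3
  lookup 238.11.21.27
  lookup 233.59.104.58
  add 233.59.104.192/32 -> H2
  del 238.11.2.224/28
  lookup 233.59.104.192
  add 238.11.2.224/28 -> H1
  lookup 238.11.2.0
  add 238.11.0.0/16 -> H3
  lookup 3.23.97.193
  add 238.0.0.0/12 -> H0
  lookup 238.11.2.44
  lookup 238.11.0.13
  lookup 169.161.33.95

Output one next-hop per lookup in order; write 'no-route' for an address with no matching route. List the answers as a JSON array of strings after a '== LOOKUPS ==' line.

Apply in order:
  add 233.0.0.0/9 -> H2 at depth 9
  del 233.0.0.0/9 (clear depth 9)
  add 233.59.104.192/31 -> H2 at depth 31
  add 233.59.104.192/30 -> H1 at depth 30
  add 233.59.104.0/22 -> H1 at depth 22
  lookup 169.29.24.236: bits 1 walk d0:-→d1:- -> no-route
  del 233.59.104.192/30 (clear depth 30)
  lookup 233.59.104.0: bits 111010010011101101101000 walk d0:-→d1:-→d2:-→d3:-→d4:-→d5:-→d6:-→d7:-→d8:-→d9:-→d10:-→d11:-→d12:-→d13:-→d14:-→d15:-→d16:-→d17:-→d18:-→d19:-→d20:-→d21:-→d22:H1→d23:-→d24:- -> H1
  lookup 233.59.104.192: bits 1110100100111011011010001100000 walk d0:-→d1:-→d2:-→d3:-→d4:-→d5:-→d6:-→d7:-→d8:-→d9:-→d10:-→d11:-→d12:-→d13:-→d14:-→d15:-→d16:-→d17:-→d18:-→d19:-→d20:-→d21:-→d22:H1→d23:-→d24:-→d25:-→d26:-→d27:-→d28:-→d29:-→d30:-→d31:H2 -> H2
  lookup 249.59.104.192: bits 111 walk d0:-→d1:-→d2:-→d3:- -> no-route
  add 0.0.0.0/0 -> H1 at depth 0
  add 238.11.2.0/24 -> H2 at depth 24
  lookup 233.59.104.193: bits 1110100100111011011010001100000 walk d0:H1→d1:-→d2:-→d3:-→d4:-→d5:-→d6:-→d7:-→d8:-→d9:-→d10:-→d11:-→d12:-→d13:-→d14:-→d15:-→d16:-→d17:-→d18:-→d19:-→d20:-→d21:-→d22:H1→d23:-→d24:-→d25:-→d26:-→d27:-→d28:-→d29:-→d30:-→d31:H2 -> H2
  add 233.0.0.0/8 -> H2 at depth 8
  lookup 238.11.2.0: bits 111011100000101100000010 walk d0:H1→d1:-→d2:-→d3:-→d4:-→d5:-→d6:-→d7:-→d8:-→d9:-→d10:-→d11:-→d12:-→d13:-→d14:-→d15:-→d16:-→d17:-→d18:-→d19:-→d20:-→d21:-→d22:-→d23:-→d24:H2 -> H2
  lookup 142.226.52.77: bits 1 walk d0:H1→d1:- -> H1
  lookup 238.11.2.135: bits 111011100000101100000010 walk d0:H1→d1:-→d2:-→d3:-→d4:-→d5:-→d6:-→d7:-→d8:-→d9:-→d10:-→d11:-→d12:-→d13:-→d14:-→d15:-→d16:-→d17:-→d18:-→d19:-→d20:-→d21:-→d22:-→d23:-→d24:H2 -> H2
  lookup 233.0.0.0: bits 1110100100 walk d0:H1→d1:-→d2:-→d3:-→d4:-→d5:-→d6:-→d7:-→d8:H2→d9:-→d10:- -> H2
  del 238.11.2.0/24 (clear depth 24)
  lookup 233.59.104.193: bits 1110100100111011011010001100000 walk d0:H1→d1:-→d2:-→d3:-→d4:-→d5:-→d6:-→d7:-→d8:H2→d9:-→d10:-→d11:-→d12:-→d13:-→d14:-→d15:-→d16:-→d17:-→d18:-→d19:-→d20:-→d21:-→d22:H1→d23:-→d24:-→d25:-→d26:-→d27:-→d28:-→d29:-→d30:-→d31:H2 -> H2
  add 233.59.96.0/20 -> H1 at depth 20
  add 238.11.0.0/16 -> H1 at depth 16
  add 238.11.2.224/28 -> H4 at depth 28
  add 238.11.0.0/20 -> H4 at depth 20
  add 233.59.96.0/19 -> H4 at depth 19
  lookup 238.11.2.225: bits 1110111000001011000000101110 walk d0:H1→d1:-→d2:-→d3:-→d4:-→d5:-→d6:-→d7:-→d8:-→d9:-→d10:-→d11:-→d12:-→d13:-→d14:-→d15:-→d16:H1→d17:-→d18:-→d19:-→d20:H4→d21:-→d22:-→d23:-→d24:-→d25:-→d26:-→d27:-→d28:H4 -> H4
  add 238.11.2.0/24 -> H3 at depth 24
  lookup 238.11.21.27: bits 1110111000001011000 walk d0:H1→d1:-→d2:-→d3:-→d4:-→d5:-→d6:-→d7:-→d8:-→d9:-→d10:-→d11:-→d12:-→d13:-→d14:-→d15:-→d16:H1→d17:-→d18:-→d19:- -> H1
  lookup 233.59.104.58: bits 111010010011101101101000 walk d0:H1→d1:-→d2:-→d3:-→d4:-→d5:-→d6:-→d7:-→d8:H2→d9:-→d10:-→d11:-→d12:-→d13:-→d14:-→d15:-→d16:-→d17:-→d18:-→d19:H4→d20:H1→d21:-→d22:H1→d23:-→d24:- -> H1
  add 233.59.104.192/32 -> H2 at depth 32
  del 238.11.2.224/28 (clear depth 28)
  lookup 233.59.104.192: bits 11101001001110110110100011000000 walk d0:H1→d1:-→d2:-→d3:-→d4:-→d5:-→d6:-→d7:-→d8:H2→d9:-→d10:-→d11:-→d12:-→d13:-→d14:-→d15:-→d16:-→d17:-→d18:-→d19:H4→d20:H1→d21:-→d22:H1→d23:-→d24:-→d25:-→d26:-→d27:-→d28:-→d29:-→d30:-→d31:H2→d32:H2 -> H2
  add 238.11.2.224/28 -> H1 at depth 28
  lookup 238.11.2.0: bits 111011100000101100000010 walk d0:H1→d1:-→d2:-→d3:-→d4:-→d5:-→d6:-→d7:-→d8:-→d9:-→d10:-→d11:-→d12:-→d13:-→d14:-→d15:-→d16:H1→d17:-→d18:-→d19:-→d20:H4→d21:-→d22:-→d23:-→d24:H3 -> H3
  add 238.11.0.0/16 -> H3 at depth 16
  lookup 3.23.97.193: bits ε walk d0:H1 -> H1
  add 238.0.0.0/12 -> H0 at depth 12
  lookup 238.11.2.44: bits 111011100000101100000010 walk d0:H1→d1:-→d2:-→d3:-→d4:-→d5:-→d6:-→d7:-→d8:-→d9:-→d10:-→d11:-→d12:H0→d13:-→d14:-→d15:-→d16:H3→d17:-→d18:-→d19:-→d20:H4→d21:-→d22:-→d23:-→d24:H3 -> H3
  lookup 238.11.0.13: bits 1110111000001011000000 walk d0:H1→d1:-→d2:-→d3:-→d4:-→d5:-→d6:-→d7:-→d8:-→d9:-→d10:-→d11:-→d12:H0→d13:-→d14:-→d15:-→d16:H3→d17:-→d18:-→d19:-→d20:H4→d21:-→d22:- -> H4
  lookup 169.161.33.95: bits 1 walk d0:H1→d1:- -> H1

== LOOKUPS ==
["no-route","H1","H2","no-route","H2","H2","H1","H2","H2","H2","H4","H1","H1","H2","H3","H1","H3","H4","H1"]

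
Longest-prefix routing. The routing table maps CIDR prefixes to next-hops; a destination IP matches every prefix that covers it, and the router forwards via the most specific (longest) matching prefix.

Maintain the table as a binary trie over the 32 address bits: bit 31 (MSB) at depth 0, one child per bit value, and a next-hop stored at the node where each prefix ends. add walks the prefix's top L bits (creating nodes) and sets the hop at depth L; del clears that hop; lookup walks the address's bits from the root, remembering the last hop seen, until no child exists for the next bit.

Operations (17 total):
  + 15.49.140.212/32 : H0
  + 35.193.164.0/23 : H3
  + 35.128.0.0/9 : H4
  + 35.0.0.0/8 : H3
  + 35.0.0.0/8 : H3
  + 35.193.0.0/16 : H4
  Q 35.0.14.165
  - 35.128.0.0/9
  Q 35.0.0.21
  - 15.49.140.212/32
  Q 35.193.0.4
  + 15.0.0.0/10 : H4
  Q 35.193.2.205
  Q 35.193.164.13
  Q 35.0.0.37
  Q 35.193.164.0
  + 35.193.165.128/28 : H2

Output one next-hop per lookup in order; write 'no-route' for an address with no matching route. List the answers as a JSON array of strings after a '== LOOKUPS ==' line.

Apply in order:
  add 15.49.140.212/32 -> H0 at depth 32
  add 35.193.164.0/23 -> H3 at depth 23
  add 35.128.0.0/9 -> H4 at depth 9
  add 35.0.0.0/8 -> H3 at depth 8
  add 35.0.0.0/8 -> H3 at depth 8
  add 35.193.0.0/16 -> H4 at depth 16
  lookup 35.0.14.165: bits 00100011 walk d0:-→d1:-→d2:-→d3:-→d4:-→d5:-→d6:-→d7:-→d8:H3 -> H3
  del 35.128.0.0/9 (clear depth 9)
  lookup 35.0.0.21: bits 00100011 walk d0:-→d1:-→d2:-→d3:-→d4:-→d5:-→d6:-→d7:-→d8:H3 -> H3
  del 15.49.140.212/32 (clear depth 32)
  lookup 35.193.0.4: bits 0010001111000001 walk d0:-→d1:-→d2:-→d3:-→d4:-→d5:-→d6:-→d7:-→d8:H3→d9:-→d10:-→d11:-→d12:-→d13:-→d14:-→d15:-→d16:H4 -> H4
  add 15.0.0.0/10 -> H4 at depth 10
  lookup 35.193.2.205: bits 0010001111000001 walk d0:-→d1:-→d2:-→d3:-→d4:-→d5:-→d6:-→d7:-→d8:H3→d9:-→d10:-→d11:-→d12:-→d13:-→d14:-→d15:-→d16:H4 -> H4
  lookup 35.193.164.13: bits 00100011110000011010010 walk d0:-→d1:-→d2:-→d3:-→d4:-→d5:-→d6:-→d7:-→d8:H3→d9:-→d10:-→d11:-→d12:-→d13:-→d14:-→d15:-→d16:H4→d17:-→d18:-→d19:-→d20:-→d21:-→d22:-→d23:H3 -> H3
  lookup 35.0.0.37: bits 00100011 walk d0:-→d1:-→d2:-→d3:-→d4:-→d5:-→d6:-→d7:-→d8:H3 -> H3
  lookup 35.193.164.0: bits 00100011110000011010010 walk d0:-→d1:-→d2:-→d3:-→d4:-→d5:-→d6:-→d7:-→d8:H3→d9:-→d10:-→d11:-→d12:-→d13:-→d14:-→d15:-→d16:H4→d17:-→d18:-→d19:-→d20:-→d21:-→d22:-→d23:H3 -> H3
  add 35.193.165.128/28 -> H2 at depth 28

== LOOKUPS ==
["H3","H3","H4","H4","H3","H3","H3"]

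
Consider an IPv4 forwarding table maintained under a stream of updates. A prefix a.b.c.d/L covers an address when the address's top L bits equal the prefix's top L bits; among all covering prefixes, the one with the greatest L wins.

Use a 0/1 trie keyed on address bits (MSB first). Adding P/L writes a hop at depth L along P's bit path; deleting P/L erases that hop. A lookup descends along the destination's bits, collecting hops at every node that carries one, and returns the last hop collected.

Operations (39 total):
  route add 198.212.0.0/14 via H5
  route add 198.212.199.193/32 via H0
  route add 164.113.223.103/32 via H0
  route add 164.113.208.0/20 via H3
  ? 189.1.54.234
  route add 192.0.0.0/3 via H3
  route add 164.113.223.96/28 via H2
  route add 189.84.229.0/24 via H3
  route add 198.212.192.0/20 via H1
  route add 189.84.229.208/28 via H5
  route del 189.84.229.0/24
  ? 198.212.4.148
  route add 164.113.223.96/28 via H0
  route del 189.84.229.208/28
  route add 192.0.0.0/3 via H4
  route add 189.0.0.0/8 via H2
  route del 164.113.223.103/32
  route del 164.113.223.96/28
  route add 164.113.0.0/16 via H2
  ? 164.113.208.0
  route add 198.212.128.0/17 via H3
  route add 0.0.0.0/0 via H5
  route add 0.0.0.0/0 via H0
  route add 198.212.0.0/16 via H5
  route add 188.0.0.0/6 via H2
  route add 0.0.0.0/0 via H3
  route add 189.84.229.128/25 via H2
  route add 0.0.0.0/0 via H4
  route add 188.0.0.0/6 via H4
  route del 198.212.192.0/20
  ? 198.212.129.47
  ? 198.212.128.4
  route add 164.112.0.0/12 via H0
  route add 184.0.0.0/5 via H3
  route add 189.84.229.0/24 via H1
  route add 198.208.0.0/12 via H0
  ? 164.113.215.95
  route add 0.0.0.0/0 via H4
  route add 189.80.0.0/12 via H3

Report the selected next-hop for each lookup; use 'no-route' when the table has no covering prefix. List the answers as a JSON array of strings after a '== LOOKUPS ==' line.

Apply in order:
  + 198.212.0.0/14 (H5) depth=14
  + 198.212.199.193/32 (H0) depth=32
  + 164.113.223.103/32 (H0) depth=32
  + 164.113.208.0/20 (H3) depth=20
  ? 189.1.54.234  path d0:-→d1:-→d2:-→d3:-  best=no-route
  + 192.0.0.0/3 (H3) depth=3
  + 164.113.223.96/28 (H2) depth=28
  + 189.84.229.0/24 (H3) depth=24
  + 198.212.192.0/20 (H1) depth=20
  + 189.84.229.208/28 (H5) depth=28
  - 189.84.229.0/24 clear@24
  ? 198.212.4.148  path d0:-→d1:-→d2:-→d3:H3→d4:-→d5:-→d6:-→d7:-→d8:-→d9:-→d10:-→d11:-→d12:-→d13:-→d14:H5→d15:-→d16:-  best=H5
  + 164.113.223.96/28 (H0) depth=28
  - 189.84.229.208/28 clear@28
  + 192.0.0.0/3 (H4) depth=3
  + 189.0.0.0/8 (H2) depth=8
  - 164.113.223.103/32 clear@32
  - 164.113.223.96/28 clear@28
  + 164.113.0.0/16 (H2) depth=16
  ? 164.113.208.0  path d0:-→d1:-→d2:-→d3:-→d4:-→d5:-→d6:-→d7:-→d8:-→d9:-→d10:-→d11:-→d12:-→d13:-→d14:-→d15:-→d16:H2→d17:-→d18:-→d19:-→d20:H3  best=H3
  + 198.212.128.0/17 (H3) depth=17
  + 0.0.0.0/0 (H5) depth=0
  + 0.0.0.0/0 (H0) depth=0
  + 198.212.0.0/16 (H5) depth=16
  + 188.0.0.0/6 (H2) depth=6
  + 0.0.0.0/0 (H3) depth=0
  + 189.84.229.128/25 (H2) depth=25
  + 0.0.0.0/0 (H4) depth=0
  + 188.0.0.0/6 (H4) depth=6
  - 198.212.192.0/20 clear@20
  ? 198.212.129.47  path d0:H4→d1:-→d2:-→d3:H4→d4:-→d5:-→d6:-→d7:-→d8:-→d9:-→d10:-→d11:-→d12:-→d13:-→d14:H5→d15:-→d16:H5→d17:H3  best=H3
  ? 198.212.128.4  path d0:H4→d1:-→d2:-→d3:H4→d4:-→d5:-→d6:-→d7:-→d8:-→d9:-→d10:-→d11:-→d12:-→d13:-→d14:H5→d15:-→d16:H5→d17:H3  best=H3
  + 164.112.0.0/12 (H0) depth=12
  + 184.0.0.0/5 (H3) depth=5
  + 189.84.229.0/24 (H1) depth=24
  + 198.208.0.0/12 (H0) depth=12
  ? 164.113.215.95  path d0:H4→d1:-→d2:-→d3:-→d4:-→d5:-→d6:-→d7:-→d8:-→d9:-→d10:-→d11:-→d12:H0→d13:-→d14:-→d15:-→d16:H2→d17:-→d18:-→d19:-→d20:H3  best=H3
  + 0.0.0.0/0 (H4) depth=0
  + 189.80.0.0/12 (H3) depth=12

== LOOKUPS ==
["no-route","H5","H3","H3","H3","H3"]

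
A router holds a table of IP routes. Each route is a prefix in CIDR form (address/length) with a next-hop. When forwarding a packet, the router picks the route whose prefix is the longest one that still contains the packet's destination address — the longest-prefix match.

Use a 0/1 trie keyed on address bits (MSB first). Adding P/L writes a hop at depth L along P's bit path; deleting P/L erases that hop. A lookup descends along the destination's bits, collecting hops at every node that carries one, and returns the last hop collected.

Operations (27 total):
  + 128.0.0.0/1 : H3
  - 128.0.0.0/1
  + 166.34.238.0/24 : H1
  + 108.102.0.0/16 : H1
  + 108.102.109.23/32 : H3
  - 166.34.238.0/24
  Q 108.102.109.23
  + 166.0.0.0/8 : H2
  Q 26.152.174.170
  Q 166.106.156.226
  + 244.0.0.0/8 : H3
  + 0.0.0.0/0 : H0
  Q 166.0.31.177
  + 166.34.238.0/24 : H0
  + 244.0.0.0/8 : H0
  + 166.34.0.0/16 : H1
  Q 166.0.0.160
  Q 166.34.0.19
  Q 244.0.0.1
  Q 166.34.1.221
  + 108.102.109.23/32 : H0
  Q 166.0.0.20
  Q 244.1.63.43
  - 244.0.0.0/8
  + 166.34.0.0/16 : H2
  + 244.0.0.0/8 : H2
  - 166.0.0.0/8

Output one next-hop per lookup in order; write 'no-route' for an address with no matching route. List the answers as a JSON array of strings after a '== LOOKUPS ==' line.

Trace:
  add 128.0.0.0/1 -> H3 at depth 1
  - 128.0.0.0/1 clear@1
  add 166.34.238.0/24 -> H1 at depth 24
  add 108.102.0.0/16 -> H1 at depth 16
  add 108.102.109.23/32 -> H3 at depth 32
  - 166.34.238.0/24 clear@24
  ? 108.102.109.23  path d0:-→d1:-→d2:-→d3:-→d4:-→d5:-→d6:-→d7:-→d8:-→d9:-→d10:-→d11:-→d12:-→d13:-→d14:-→d15:-→d16:H1→d17:-→d18:-→d19:-→d20:-→d21:-→d22:-→d23:-→d24:-→d25:-→d26:-→d27:-→d28:-→d29:-→d30:-→d31:-→d32:H3  best=H3
  add 166.0.0.0/8 -> H2 at depth 8
  ? 26.152.174.170  path d0:-→d1:-  best=no-route
  ? 166.106.156.226  path d0:-→d1:-→d2:-→d3:-→d4:-→d5:-→d6:-→d7:-→d8:H2→d9:-  best=H2
  add 244.0.0.0/8 -> H3 at depth 8
  add 0.0.0.0/0 -> H0 at depth 0
  ? 166.0.31.177  path d0:H0→d1:-→d2:-→d3:-→d4:-→d5:-→d6:-→d7:-→d8:H2→d9:-→d10:-  best=H2
  add 166.34.238.0/24 -> H0 at depth 24
  add 244.0.0.0/8 -> H0 at depth 8
  add 166.34.0.0/16 -> H1 at depth 16
  ? 166.0.0.160  path d0:H0→d1:-→d2:-→d3:-→d4:-→d5:-→d6:-→d7:-→d8:H2→d9:-→d10:-  best=H2
  ? 166.34.0.19  path d0:H0→d1:-→d2:-→d3:-→d4:-→d5:-→d6:-→d7:-→d8:H2→d9:-→d10:-→d11:-→d12:-→d13:-→d14:-→d15:-→d16:H1  best=H1
  ? 244.0.0.1  path d0:H0→d1:-→d2:-→d3:-→d4:-→d5:-→d6:-→d7:-→d8:H0  best=H0
  ? 166.34.1.221  path d0:H0→d1:-→d2:-→d3:-→d4:-→d5:-→d6:-→d7:-→d8:H2→d9:-→d10:-→d11:-→d12:-→d13:-→d14:-→d15:-→d16:H1  best=H1
  add 108.102.109.23/32 -> H0 at depth 32
  ? 166.0.0.20  path d0:H0→d1:-→d2:-→d3:-→d4:-→d5:-→d6:-→d7:-→d8:H2→d9:-→d10:-  best=H2
  ? 244.1.63.43  path d0:H0→d1:-→d2:-→d3:-→d4:-→d5:-→d6:-→d7:-→d8:H0  best=H0
  - 244.0.0.0/8 clear@8
  add 166.34.0.0/16 -> H2 at depth 16
  add 244.0.0.0/8 -> H2 at depth 8
  - 166.0.0.0/8 clear@8

== LOOKUPS ==
["H3","no-route","H2","H2","H2","H1","H0","H1","H2","H0"]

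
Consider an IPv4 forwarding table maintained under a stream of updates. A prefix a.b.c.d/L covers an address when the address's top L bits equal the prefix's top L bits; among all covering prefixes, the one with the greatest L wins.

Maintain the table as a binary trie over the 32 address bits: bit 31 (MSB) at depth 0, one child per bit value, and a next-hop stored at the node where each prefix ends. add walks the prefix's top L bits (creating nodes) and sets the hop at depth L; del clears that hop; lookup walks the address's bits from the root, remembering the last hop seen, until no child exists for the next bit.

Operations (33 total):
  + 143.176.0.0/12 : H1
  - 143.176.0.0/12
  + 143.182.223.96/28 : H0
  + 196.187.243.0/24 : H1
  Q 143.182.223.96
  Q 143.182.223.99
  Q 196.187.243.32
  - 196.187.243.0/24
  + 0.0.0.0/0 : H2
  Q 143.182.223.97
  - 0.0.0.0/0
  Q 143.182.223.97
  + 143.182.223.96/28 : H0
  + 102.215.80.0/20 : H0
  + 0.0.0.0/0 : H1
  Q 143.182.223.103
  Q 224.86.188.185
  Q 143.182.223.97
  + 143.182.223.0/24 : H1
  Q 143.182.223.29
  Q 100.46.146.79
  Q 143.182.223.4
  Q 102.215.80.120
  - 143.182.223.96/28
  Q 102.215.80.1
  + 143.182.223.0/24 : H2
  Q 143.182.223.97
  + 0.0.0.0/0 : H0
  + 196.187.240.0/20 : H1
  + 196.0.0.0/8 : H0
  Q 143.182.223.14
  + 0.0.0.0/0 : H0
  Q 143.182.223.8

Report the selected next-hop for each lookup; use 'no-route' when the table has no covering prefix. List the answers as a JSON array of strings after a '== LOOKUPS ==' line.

Apply in order:
  add 143.176.0.0/12 -> H1 at depth 12
  - 143.176.0.0/12 clear@12
  add 143.182.223.96/28 -> H0 at depth 28
  add 196.187.243.0/24 -> H1 at depth 24
  ? 143.182.223.96  path d0:-→d1:-→d2:-→d3:-→d4:-→d5:-→d6:-→d7:-→d8:-→d9:-→d10:-→d11:-→d12:-→d13:-→d14:-→d15:-→d16:-→d17:-→d18:-→d19:-→d20:-→d21:-→d22:-→d23:-→d24:-→d25:-→d26:-→d27:-→d28:H0  best=H0
  ? 143.182.223.99  path d0:-→d1:-→d2:-→d3:-→d4:-→d5:-→d6:-→d7:-→d8:-→d9:-→d10:-→d11:-→d12:-→d13:-→d14:-→d15:-→d16:-→d17:-→d18:-→d19:-→d20:-→d21:-→d22:-→d23:-→d24:-→d25:-→d26:-→d27:-→d28:H0  best=H0
  ? 196.187.243.32  path d0:-→d1:-→d2:-→d3:-→d4:-→d5:-→d6:-→d7:-→d8:-→d9:-→d10:-→d11:-→d12:-→d13:-→d14:-→d15:-→d16:-→d17:-→d18:-→d19:-→d20:-→d21:-→d22:-→d23:-→d24:H1  best=H1
  - 196.187.243.0/24 clear@24
  add 0.0.0.0/0 -> H2 at depth 0
  ? 143.182.223.97  path d0:H2→d1:-→d2:-→d3:-→d4:-→d5:-→d6:-→d7:-→d8:-→d9:-→d10:-→d11:-→d12:-→d13:-→d14:-→d15:-→d16:-→d17:-→d18:-→d19:-→d20:-→d21:-→d22:-→d23:-→d24:-→d25:-→d26:-→d27:-→d28:H0  best=H0
  - 0.0.0.0/0 clear@0
  ? 143.182.223.97  path d0:-→d1:-→d2:-→d3:-→d4:-→d5:-→d6:-→d7:-→d8:-→d9:-→d10:-→d11:-→d12:-→d13:-→d14:-→d15:-→d16:-→d17:-→d18:-→d19:-→d20:-→d21:-→d22:-→d23:-→d24:-→d25:-→d26:-→d27:-→d28:H0  best=H0
  add 143.182.223.96/28 -> H0 at depth 28
  add 102.215.80.0/20 -> H0 at depth 20
  add 0.0.0.0/0 -> H1 at depth 0
  ? 143.182.223.103  path d0:H1→d1:-→d2:-→d3:-→d4:-→d5:-→d6:-→d7:-→d8:-→d9:-→d10:-→d11:-→d12:-→d13:-→d14:-→d15:-→d16:-→d17:-→d18:-→d19:-→d20:-→d21:-→d22:-→d23:-→d24:-→d25:-→d26:-→d27:-→d28:H0  best=H0
  ? 224.86.188.185  path d0:H1→d1:-→d2:-  best=H1
  ? 143.182.223.97  path d0:H1→d1:-→d2:-→d3:-→d4:-→d5:-→d6:-→d7:-→d8:-→d9:-→d10:-→d11:-→d12:-→d13:-→d14:-→d15:-→d16:-→d17:-→d18:-→d19:-→d20:-→d21:-→d22:-→d23:-→d24:-→d25:-→d26:-→d27:-→d28:H0  best=H0
  add 143.182.223.0/24 -> H1 at depth 24
  ? 143.182.223.29  path d0:H1→d1:-→d2:-→d3:-→d4:-→d5:-→d6:-→d7:-→d8:-→d9:-→d10:-→d11:-→d12:-→d13:-→d14:-→d15:-→d16:-→d17:-→d18:-→d19:-→d20:-→d21:-→d22:-→d23:-→d24:H1→d25:-  best=H1
  ? 100.46.146.79  path d0:H1→d1:-→d2:-→d3:-→d4:-→d5:-→d6:-  best=H1
  ? 143.182.223.4  path d0:H1→d1:-→d2:-→d3:-→d4:-→d5:-→d6:-→d7:-→d8:-→d9:-→d10:-→d11:-→d12:-→d13:-→d14:-→d15:-→d16:-→d17:-→d18:-→d19:-→d20:-→d21:-→d22:-→d23:-→d24:H1→d25:-  best=H1
  ? 102.215.80.120  path d0:H1→d1:-→d2:-→d3:-→d4:-→d5:-→d6:-→d7:-→d8:-→d9:-→d10:-→d11:-→d12:-→d13:-→d14:-→d15:-→d16:-→d17:-→d18:-→d19:-→d20:H0  best=H0
  - 143.182.223.96/28 clear@28
  ? 102.215.80.1  path d0:H1→d1:-→d2:-→d3:-→d4:-→d5:-→d6:-→d7:-→d8:-→d9:-→d10:-→d11:-→d12:-→d13:-→d14:-→d15:-→d16:-→d17:-→d18:-→d19:-→d20:H0  best=H0
  add 143.182.223.0/24 -> H2 at depth 24
  ? 143.182.223.97  path d0:H1→d1:-→d2:-→d3:-→d4:-→d5:-→d6:-→d7:-→d8:-→d9:-→d10:-→d11:-→d12:-→d13:-→d14:-→d15:-→d16:-→d17:-→d18:-→d19:-→d20:-→d21:-→d22:-→d23:-→d24:H2→d25:-→d26:-→d27:-→d28:-  best=H2
  add 0.0.0.0/0 -> H0 at depth 0
  add 196.187.240.0/20 -> H1 at depth 20
  add 196.0.0.0/8 -> H0 at depth 8
  ? 143.182.223.14  path d0:H0→d1:-→d2:-→d3:-→d4:-→d5:-→d6:-→d7:-→d8:-→d9:-→d10:-→d11:-→d12:-→d13:-→d14:-→d15:-→d16:-→d17:-→d18:-→d19:-→d20:-→d21:-→d22:-→d23:-→d24:H2→d25:-  best=H2
  add 0.0.0.0/0 -> H0 at depth 0
  ? 143.182.223.8  path d0:H0→d1:-→d2:-→d3:-→d4:-→d5:-→d6:-→d7:-→d8:-→d9:-→d10:-→d11:-→d12:-→d13:-→d14:-→d15:-→d16:-→d17:-→d18:-→d19:-→d20:-→d21:-→d22:-→d23:-→d24:H2→d25:-  best=H2

== LOOKUPS ==
["H0","H0","H1","H0","H0","H0","H1","H0","H1","H1","H1","H0","H0","H2","H2","H2"]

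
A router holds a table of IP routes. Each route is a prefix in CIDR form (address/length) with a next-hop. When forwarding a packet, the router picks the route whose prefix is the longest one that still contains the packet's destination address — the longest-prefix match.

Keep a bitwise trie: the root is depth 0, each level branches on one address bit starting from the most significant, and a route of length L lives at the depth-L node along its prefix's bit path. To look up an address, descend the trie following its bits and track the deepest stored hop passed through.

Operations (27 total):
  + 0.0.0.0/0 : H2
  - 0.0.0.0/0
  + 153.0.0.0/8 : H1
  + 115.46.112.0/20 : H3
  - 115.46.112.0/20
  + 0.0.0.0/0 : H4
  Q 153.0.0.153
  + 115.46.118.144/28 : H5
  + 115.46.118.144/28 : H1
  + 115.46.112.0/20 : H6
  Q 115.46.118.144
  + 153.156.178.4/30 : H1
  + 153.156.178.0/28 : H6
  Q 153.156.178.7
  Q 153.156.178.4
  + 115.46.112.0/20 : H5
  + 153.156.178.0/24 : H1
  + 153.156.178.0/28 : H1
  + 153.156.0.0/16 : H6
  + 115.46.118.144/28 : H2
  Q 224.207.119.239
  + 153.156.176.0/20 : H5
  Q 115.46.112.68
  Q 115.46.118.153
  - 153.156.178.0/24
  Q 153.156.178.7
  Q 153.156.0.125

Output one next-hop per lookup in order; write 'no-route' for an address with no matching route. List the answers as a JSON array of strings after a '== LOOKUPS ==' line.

Trace:
  add 0.0.0.0/0 -> H2 at depth 0
  - 0.0.0.0/0 clear@0
  add 153.0.0.0/8 -> H1 at depth 8
  add 115.46.112.0/20 -> H3 at depth 20
  - 115.46.112.0/20 clear@20
  add 0.0.0.0/0 -> H4 at depth 0
  lookup 153.0.0.153: bits 10011001 walk d0:H4→d1:-→d2:-→d3:-→d4:-→d5:-→d6:-→d7:-→d8:H1 -> H1
  add 115.46.118.144/28 -> H5 at depth 28
  add 115.46.118.144/28 -> H1 at depth 28
  add 115.46.112.0/20 -> H6 at depth 20
  lookup 115.46.118.144: bits 0111001100101110011101101001 walk d0:H4→d1:-→d2:-→d3:-→d4:-→d5:-→d6:-→d7:-→d8:-→d9:-→d10:-→d11:-→d12:-→d13:-→d14:-→d15:-→d16:-→d17:-→d18:-→d19:-→d20:H6→d21:-→d22:-→d23:-→d24:-→d25:-→d26:-→d27:-→d28:H1 -> H1
  add 153.156.178.4/30 -> H1 at depth 30
  add 153.156.178.0/28 -> H6 at depth 28
  lookup 153.156.178.7: bits 100110011001110010110010000001 walk d0:H4→d1:-→d2:-→d3:-→d4:-→d5:-→d6:-→d7:-→d8:H1→d9:-→d10:-→d11:-→d12:-→d13:-→d14:-→d15:-→d16:-→d17:-→d18:-→d19:-→d20:-→d21:-→d22:-→d23:-→d24:-→d25:-→d26:-→d27:-→d28:H6→d29:-→d30:H1 -> H1
  lookup 153.156.178.4: bits 100110011001110010110010000001 walk d0:H4→d1:-→d2:-→d3:-→d4:-→d5:-→d6:-→d7:-→d8:H1→d9:-→d10:-→d11:-→d12:-→d13:-→d14:-→d15:-→d16:-→d17:-→d18:-→d19:-→d20:-→d21:-→d22:-→d23:-→d24:-→d25:-→d26:-→d27:-→d28:H6→d29:-→d30:H1 -> H1
  add 115.46.112.0/20 -> H5 at depth 20
  add 153.156.178.0/24 -> H1 at depth 24
  add 153.156.178.0/28 -> H1 at depth 28
  add 153.156.0.0/16 -> H6 at depth 16
  add 115.46.118.144/28 -> H2 at depth 28
  lookup 224.207.119.239: bits 1 walk d0:H4→d1:- -> H4
  add 153.156.176.0/20 -> H5 at depth 20
  lookup 115.46.112.68: bits 011100110010111001110 walk d0:H4→d1:-→d2:-→d3:-→d4:-→d5:-→d6:-→d7:-→d8:-→d9:-→d10:-→d11:-→d12:-→d13:-→d14:-→d15:-→d16:-→d17:-→d18:-→d19:-→d20:H5→d21:- -> H5
  lookup 115.46.118.153: bits 0111001100101110011101101001 walk d0:H4→d1:-→d2:-→d3:-→d4:-→d5:-→d6:-→d7:-→d8:-→d9:-→d10:-→d11:-→d12:-→d13:-→d14:-→d15:-→d16:-→d17:-→d18:-→d19:-→d20:H5→d21:-→d22:-→d23:-→d24:-→d25:-→d26:-→d27:-→d28:H2 -> H2
  - 153.156.178.0/24 clear@24
  lookup 153.156.178.7: bits 100110011001110010110010000001 walk d0:H4→d1:-→d2:-→d3:-→d4:-→d5:-→d6:-→d7:-→d8:H1→d9:-→d10:-→d11:-→d12:-→d13:-→d14:-→d15:-→d16:H6→d17:-→d18:-→d19:-→d20:H5→d21:-→d22:-→d23:-→d24:-→d25:-→d26:-→d27:-→d28:H1→d29:-→d30:H1 -> H1
  lookup 153.156.0.125: bits 1001100110011100 walk d0:H4→d1:-→d2:-→d3:-→d4:-→d5:-→d6:-→d7:-→d8:H1→d9:-→d10:-→d11:-→d12:-→d13:-→d14:-→d15:-→d16:H6 -> H6

== LOOKUPS ==
["H1","H1","H1","H1","H4","H5","H2","H1","H6"]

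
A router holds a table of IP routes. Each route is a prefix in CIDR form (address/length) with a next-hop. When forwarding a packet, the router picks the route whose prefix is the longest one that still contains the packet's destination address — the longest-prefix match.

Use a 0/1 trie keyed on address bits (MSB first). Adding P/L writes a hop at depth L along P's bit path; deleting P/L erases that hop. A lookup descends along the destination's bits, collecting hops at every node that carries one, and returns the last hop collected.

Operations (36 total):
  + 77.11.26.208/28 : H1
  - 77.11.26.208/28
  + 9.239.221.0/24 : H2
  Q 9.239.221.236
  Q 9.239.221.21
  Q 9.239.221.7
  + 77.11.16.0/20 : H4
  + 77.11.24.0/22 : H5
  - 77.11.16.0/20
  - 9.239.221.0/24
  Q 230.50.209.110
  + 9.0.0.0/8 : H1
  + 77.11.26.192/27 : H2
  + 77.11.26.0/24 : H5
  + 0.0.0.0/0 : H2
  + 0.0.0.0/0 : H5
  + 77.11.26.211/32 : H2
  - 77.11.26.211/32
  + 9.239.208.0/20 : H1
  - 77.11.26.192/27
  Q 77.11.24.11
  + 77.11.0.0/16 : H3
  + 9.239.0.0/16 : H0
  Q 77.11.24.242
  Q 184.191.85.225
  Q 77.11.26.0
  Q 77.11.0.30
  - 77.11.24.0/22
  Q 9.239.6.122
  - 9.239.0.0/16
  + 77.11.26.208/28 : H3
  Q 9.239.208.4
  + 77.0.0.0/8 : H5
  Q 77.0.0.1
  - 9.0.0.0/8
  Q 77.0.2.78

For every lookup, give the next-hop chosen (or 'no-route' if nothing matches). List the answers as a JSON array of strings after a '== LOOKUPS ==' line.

Process each operation:
  add 77.11.26.208/28 -> H1 at depth 28
  - 77.11.26.208/28 clear@28
  add 9.239.221.0/24 -> H2 at depth 24
  lookup 9.239.221.236: bits 000010011110111111011101 walk d0:-→d1:-→d2:-→d3:-→d4:-→d5:-→d6:-→d7:-→d8:-→d9:-→d10:-→d11:-→d12:-→d13:-→d14:-→d15:-→d16:-→d17:-→d18:-→d19:-→d20:-→d21:-→d22:-→d23:-→d24:H2 -> H2
  lookup 9.239.221.21: bits 000010011110111111011101 walk d0:-→d1:-→d2:-→d3:-→d4:-→d5:-→d6:-→d7:-→d8:-→d9:-→d10:-→d11:-→d12:-→d13:-→d14:-→d15:-→d16:-→d17:-→d18:-→d19:-→d20:-→d21:-→d22:-→d23:-→d24:H2 -> H2
  lookup 9.239.221.7: bits 000010011110111111011101 walk d0:-→d1:-→d2:-→d3:-→d4:-→d5:-→d6:-→d7:-→d8:-→d9:-→d10:-→d11:-→d12:-→d13:-→d14:-→d15:-→d16:-→d17:-→d18:-→d19:-→d20:-→d21:-→d22:-→d23:-→d24:H2 -> H2
  add 77.11.16.0/20 -> H4 at depth 20
  add 77.11.24.0/22 -> H5 at depth 22
  - 77.11.16.0/20 clear@20
  - 9.239.221.0/24 clear@24
  lookup 230.50.209.110: bits ε walk d0:- -> no-route
  add 9.0.0.0/8 -> H1 at depth 8
  add 77.11.26.192/27 -> H2 at depth 27
  add 77.11.26.0/24 -> H5 at depth 24
  add 0.0.0.0/0 -> H2 at depth 0
  add 0.0.0.0/0 -> H5 at depth 0
  add 77.11.26.211/32 -> H2 at depth 32
  - 77.11.26.211/32 clear@32
  add 9.239.208.0/20 -> H1 at depth 20
  - 77.11.26.192/27 clear@27
  lookup 77.11.24.11: bits 0100110100001011000110 walk d0:H5→d1:-→d2:-→d3:-→d4:-→d5:-→d6:-→d7:-→d8:-→d9:-→d10:-→d11:-→d12:-→d13:-→d14:-→d15:-→d16:-→d17:-→d18:-→d19:-→d20:-→d21:-→d22:H5 -> H5
  add 77.11.0.0/16 -> H3 at depth 16
  add 9.239.0.0/16 -> H0 at depth 16
  lookup 77.11.24.242: bits 0100110100001011000110 walk d0:H5→d1:-→d2:-→d3:-→d4:-→d5:-→d6:-→d7:-→d8:-→d9:-→d10:-→d11:-→d12:-→d13:-→d14:-→d15:-→d16:H3→d17:-→d18:-→d19:-→d20:-→d21:-→d22:H5 -> H5
  lookup 184.191.85.225: bits ε walk d0:H5 -> H5
  lookup 77.11.26.0: bits 010011010000101100011010 walk d0:H5→d1:-→d2:-→d3:-→d4:-→d5:-→d6:-→d7:-→d8:-→d9:-→d10:-→d11:-→d12:-→d13:-→d14:-→d15:-→d16:H3→d17:-→d18:-→d19:-→d20:-→d21:-→d22:H5→d23:-→d24:H5 -> H5
  lookup 77.11.0.30: bits 0100110100001011000 walk d0:H5→d1:-→d2:-→d3:-→d4:-→d5:-→d6:-→d7:-→d8:-→d9:-→d10:-→d11:-→d12:-→d13:-→d14:-→d15:-→d16:H3→d17:-→d18:-→d19:- -> H3
  - 77.11.24.0/22 clear@22
  lookup 9.239.6.122: bits 0000100111101111 walk d0:H5→d1:-→d2:-→d3:-→d4:-→d5:-→d6:-→d7:-→d8:H1→d9:-→d10:-→d11:-→d12:-→d13:-→d14:-→d15:-→d16:H0 -> H0
  - 9.239.0.0/16 clear@16
  add 77.11.26.208/28 -> H3 at depth 28
  lookup 9.239.208.4: bits 00001001111011111101 walk d0:H5→d1:-→d2:-→d3:-→d4:-→d5:-→d6:-→d7:-→d8:H1→d9:-→d10:-→d11:-→d12:-→d13:-→d14:-→d15:-→d16:-→d17:-→d18:-→d19:-→d20:H1 -> H1
  add 77.0.0.0/8 -> H5 at depth 8
  lookup 77.0.0.1: bits 010011010000 walk d0:H5→d1:-→d2:-→d3:-→d4:-→d5:-→d6:-→d7:-→d8:H5→d9:-→d10:-→d11:-→d12:- -> H5
  - 9.0.0.0/8 clear@8
  lookup 77.0.2.78: bits 010011010000 walk d0:H5→d1:-→d2:-→d3:-→d4:-→d5:-→d6:-→d7:-→d8:H5→d9:-→d10:-→d11:-→d12:- -> H5

== LOOKUPS ==
["H2","H2","H2","no-route","H5","H5","H5","H5","H3","H0","H1","H5","H5"]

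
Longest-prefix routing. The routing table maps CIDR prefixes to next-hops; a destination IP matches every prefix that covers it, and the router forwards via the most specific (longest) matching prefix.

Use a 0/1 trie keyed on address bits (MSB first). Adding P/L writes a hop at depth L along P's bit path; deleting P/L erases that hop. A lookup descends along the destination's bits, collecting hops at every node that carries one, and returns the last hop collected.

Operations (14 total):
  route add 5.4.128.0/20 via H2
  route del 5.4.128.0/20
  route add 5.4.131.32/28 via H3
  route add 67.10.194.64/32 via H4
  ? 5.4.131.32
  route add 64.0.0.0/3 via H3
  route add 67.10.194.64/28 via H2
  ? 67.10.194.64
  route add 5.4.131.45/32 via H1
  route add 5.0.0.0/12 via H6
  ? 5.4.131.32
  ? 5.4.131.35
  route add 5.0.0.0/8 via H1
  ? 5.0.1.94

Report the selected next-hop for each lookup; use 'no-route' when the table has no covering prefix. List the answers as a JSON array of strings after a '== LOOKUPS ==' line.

Trace:
  + 5.4.128.0/20 (H2) depth=20
  - 5.4.128.0/20 clear@20
  + 5.4.131.32/28 (H3) depth=28
  + 67.10.194.64/32 (H4) depth=32
  Q 5.4.131.32: descend 0000010100000100100000110010 ; hops seen [H3] ; pick H3
  + 64.0.0.0/3 (H3) depth=3
  + 67.10.194.64/28 (H2) depth=28
  Q 67.10.194.64: descend 01000011000010101100001001000000 ; hops seen [H3,H2,H4] ; pick H4
  + 5.4.131.45/32 (H1) depth=32
  + 5.0.0.0/12 (H6) depth=12
  Q 5.4.131.32: descend 0000010100000100100000110010 ; hops seen [H6,H3] ; pick H3
  Q 5.4.131.35: descend 0000010100000100100000110010 ; hops seen [H6,H3] ; pick H3
  + 5.0.0.0/8 (H1) depth=8
  Q 5.0.1.94: descend 0000010100000 ; hops seen [H1,H6] ; pick H6

== LOOKUPS ==
["H3","H4","H3","H3","H6"]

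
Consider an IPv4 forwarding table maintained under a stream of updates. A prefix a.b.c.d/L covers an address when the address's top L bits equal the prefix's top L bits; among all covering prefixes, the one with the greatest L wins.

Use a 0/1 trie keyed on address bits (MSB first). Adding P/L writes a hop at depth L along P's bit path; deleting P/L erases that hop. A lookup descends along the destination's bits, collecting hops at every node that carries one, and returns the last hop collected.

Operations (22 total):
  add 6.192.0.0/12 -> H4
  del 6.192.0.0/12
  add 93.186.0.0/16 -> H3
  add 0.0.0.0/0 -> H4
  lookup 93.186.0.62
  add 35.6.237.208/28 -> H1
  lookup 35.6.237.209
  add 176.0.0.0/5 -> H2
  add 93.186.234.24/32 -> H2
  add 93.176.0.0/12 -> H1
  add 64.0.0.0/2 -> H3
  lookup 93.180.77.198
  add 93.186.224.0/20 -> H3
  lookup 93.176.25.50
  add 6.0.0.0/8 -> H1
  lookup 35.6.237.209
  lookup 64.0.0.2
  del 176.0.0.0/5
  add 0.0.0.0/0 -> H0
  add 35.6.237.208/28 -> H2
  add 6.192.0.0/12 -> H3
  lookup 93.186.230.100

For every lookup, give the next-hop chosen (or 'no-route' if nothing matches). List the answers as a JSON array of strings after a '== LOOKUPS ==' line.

Process each operation:
  + 6.192.0.0/12 (H4) depth=12
  del 6.192.0.0/12 (clear depth 12)
  + 93.186.0.0/16 (H3) depth=16
  + 0.0.0.0/0 (H4) depth=0
  lookup 93.186.0.62: bits 0101110110111010 walk d0:H4→d1:-→d2:-→d3:-→d4:-→d5:-→d6:-→d7:-→d8:-→d9:-→d10:-→d11:-→d12:-→d13:-→d14:-→d15:-→d16:H3 -> H3
  + 35.6.237.208/28 (H1) depth=28
  lookup 35.6.237.209: bits 0010001100000110111011011101 walk d0:H4→d1:-→d2:-→d3:-→d4:-→d5:-→d6:-→d7:-→d8:-→d9:-→d10:-→d11:-→d12:-→d13:-→d14:-→d15:-→d16:-→d17:-→d18:-→d19:-→d20:-→d21:-→d22:-→d23:-→d24:-→d25:-→d26:-→d27:-→d28:H1 -> H1
  + 176.0.0.0/5 (H2) depth=5
  + 93.186.234.24/32 (H2) depth=32
  + 93.176.0.0/12 (H1) depth=12
  + 64.0.0.0/2 (H3) depth=2
  lookup 93.180.77.198: bits 010111011011 walk d0:H4→d1:-→d2:H3→d3:-→d4:-→d5:-→d6:-→d7:-→d8:-→d9:-→d10:-→d11:-→d12:H1 -> H1
  + 93.186.224.0/20 (H3) depth=20
  lookup 93.176.25.50: bits 010111011011 walk d0:H4→d1:-→d2:H3→d3:-→d4:-→d5:-→d6:-→d7:-→d8:-→d9:-→d10:-→d11:-→d12:H1 -> H1
  + 6.0.0.0/8 (H1) depth=8
  lookup 35.6.237.209: bits 0010001100000110111011011101 walk d0:H4→d1:-→d2:-→d3:-→d4:-→d5:-→d6:-→d7:-→d8:-→d9:-→d10:-→d11:-→d12:-→d13:-→d14:-→d15:-→d16:-→d17:-→d18:-→d19:-→d20:-→d21:-→d22:-→d23:-→d24:-→d25:-→d26:-→d27:-→d28:H1 -> H1
  lookup 64.0.0.2: bits 010 walk d0:H4→d1:-→d2:H3→d3:- -> H3
  del 176.0.0.0/5 (clear depth 5)
  + 0.0.0.0/0 (H0) depth=0
  + 35.6.237.208/28 (H2) depth=28
  + 6.192.0.0/12 (H3) depth=12
  lookup 93.186.230.100: bits 01011101101110101110 walk d0:H0→d1:-→d2:H3→d3:-→d4:-→d5:-→d6:-→d7:-→d8:-→d9:-→d10:-→d11:-→d12:H1→d13:-→d14:-→d15:-→d16:H3→d17:-→d18:-→d19:-→d20:H3 -> H3

== LOOKUPS ==
["H3","H1","H1","H1","H1","H3","H3"]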